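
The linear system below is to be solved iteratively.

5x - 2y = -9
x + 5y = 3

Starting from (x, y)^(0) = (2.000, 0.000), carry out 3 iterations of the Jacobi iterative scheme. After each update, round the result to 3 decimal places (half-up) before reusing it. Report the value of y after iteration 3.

Iteration 1:
  x = (-9 - (-2)·0.000) / (5) = -1.800
  y = (3 - (1)·2.000) / (5) = 0.200
Iteration 2:
  x = (-9 - (-2)·0.200) / (5) = -1.720
  y = (3 - (1)·-1.800) / (5) = 0.960
Iteration 3:
  x = (-9 - (-2)·0.960) / (5) = -1.416
  y = (3 - (1)·-1.720) / (5) = 0.944

0.944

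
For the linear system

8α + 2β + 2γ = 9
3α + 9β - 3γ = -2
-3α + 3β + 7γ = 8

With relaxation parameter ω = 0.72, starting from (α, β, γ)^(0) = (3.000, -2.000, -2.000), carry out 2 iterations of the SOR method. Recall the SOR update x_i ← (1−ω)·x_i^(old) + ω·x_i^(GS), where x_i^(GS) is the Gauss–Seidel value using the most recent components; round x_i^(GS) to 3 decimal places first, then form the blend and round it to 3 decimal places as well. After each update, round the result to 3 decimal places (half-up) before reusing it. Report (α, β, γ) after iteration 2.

Iteration 1:
  α: GS value = (9 - (2)·-2.000 - (2)·-2.000) / (8) = 2.125;  α ← (1−ω)·3.000 + ω·2.125 = 2.370
  β: GS value = (-2 - (3)·2.370 - (-3)·-2.000) / (9) = -1.679;  β ← (1−ω)·-2.000 + ω·-1.679 = -1.769
  γ: GS value = (8 - (-3)·2.370 - (3)·-1.769) / (7) = 2.917;  γ ← (1−ω)·-2.000 + ω·2.917 = 1.540
Iteration 2:
  α: GS value = (9 - (2)·-1.769 - (2)·1.540) / (8) = 1.182;  α ← (1−ω)·2.370 + ω·1.182 = 1.515
  β: GS value = (-2 - (3)·1.515 - (-3)·1.540) / (9) = -0.214;  β ← (1−ω)·-1.769 + ω·-0.214 = -0.649
  γ: GS value = (8 - (-3)·1.515 - (3)·-0.649) / (7) = 2.070;  γ ← (1−ω)·1.540 + ω·2.070 = 1.922

(1.515, -0.649, 1.922)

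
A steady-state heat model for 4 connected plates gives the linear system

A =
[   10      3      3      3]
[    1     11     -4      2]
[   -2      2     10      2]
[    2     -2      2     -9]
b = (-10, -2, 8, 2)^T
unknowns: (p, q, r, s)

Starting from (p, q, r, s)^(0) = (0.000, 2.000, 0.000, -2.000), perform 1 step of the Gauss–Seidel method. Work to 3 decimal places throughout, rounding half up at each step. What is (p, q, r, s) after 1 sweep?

(-1.000, 0.273, 0.945, -0.295)

Iteration 1:
  p = (-10 - (3)·2.000 - (3)·0.000 - (3)·-2.000) / (10) = -1.000
  q = (-2 - (1)·-1.000 - (-4)·0.000 - (2)·-2.000) / (11) = 0.273
  r = (8 - (-2)·-1.000 - (2)·0.273 - (2)·-2.000) / (10) = 0.945
  s = (2 - (2)·-1.000 - (-2)·0.273 - (2)·0.945) / (-9) = -0.295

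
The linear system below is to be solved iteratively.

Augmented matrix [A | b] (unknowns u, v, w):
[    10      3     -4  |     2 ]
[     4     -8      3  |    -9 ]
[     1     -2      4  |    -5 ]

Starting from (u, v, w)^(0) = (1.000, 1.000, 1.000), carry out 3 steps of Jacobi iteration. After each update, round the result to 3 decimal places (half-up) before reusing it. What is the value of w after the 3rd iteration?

-0.600

Iteration 1:
  u = (2 - (3)·1.000 - (-4)·1.000) / (10) = 0.300
  v = (-9 - (4)·1.000 - (3)·1.000) / (-8) = 2.000
  w = (-5 - (1)·1.000 - (-2)·1.000) / (4) = -1.000
Iteration 2:
  u = (2 - (3)·2.000 - (-4)·-1.000) / (10) = -0.800
  v = (-9 - (4)·0.300 - (3)·-1.000) / (-8) = 0.900
  w = (-5 - (1)·0.300 - (-2)·2.000) / (4) = -0.325
Iteration 3:
  u = (2 - (3)·0.900 - (-4)·-0.325) / (10) = -0.200
  v = (-9 - (4)·-0.800 - (3)·-0.325) / (-8) = 0.603
  w = (-5 - (1)·-0.800 - (-2)·0.900) / (4) = -0.600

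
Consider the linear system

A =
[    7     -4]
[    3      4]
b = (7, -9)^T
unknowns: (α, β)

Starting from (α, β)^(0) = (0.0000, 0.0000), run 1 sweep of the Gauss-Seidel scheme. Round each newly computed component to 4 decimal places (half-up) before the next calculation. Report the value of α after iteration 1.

1.0000

Iteration 1:
  α = (7 - (-4)·0.0000) / (7) = 1.0000
  β = (-9 - (3)·1.0000) / (4) = -3.0000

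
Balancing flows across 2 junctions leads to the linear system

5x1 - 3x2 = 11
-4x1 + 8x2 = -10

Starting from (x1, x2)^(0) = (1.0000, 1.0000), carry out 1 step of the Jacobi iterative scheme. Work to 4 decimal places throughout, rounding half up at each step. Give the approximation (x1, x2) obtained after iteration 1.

(2.8000, -0.7500)

Iteration 1:
  x1 = (11 - (-3)·1.0000) / (5) = 2.8000
  x2 = (-10 - (-4)·1.0000) / (8) = -0.7500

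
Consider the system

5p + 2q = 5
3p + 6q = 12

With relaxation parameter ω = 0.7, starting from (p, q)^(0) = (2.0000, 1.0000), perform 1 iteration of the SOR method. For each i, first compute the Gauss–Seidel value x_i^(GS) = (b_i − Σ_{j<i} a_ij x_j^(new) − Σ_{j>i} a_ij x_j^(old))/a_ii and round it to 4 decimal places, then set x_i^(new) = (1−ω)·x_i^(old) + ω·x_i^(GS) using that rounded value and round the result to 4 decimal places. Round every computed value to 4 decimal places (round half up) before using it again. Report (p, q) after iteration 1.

(1.0200, 1.3430)

Iteration 1:
  p: GS value = (5 - (2)·1.0000) / (5) = 0.6000;  p ← (1−ω)·2.0000 + ω·0.6000 = 1.0200
  q: GS value = (12 - (3)·1.0200) / (6) = 1.4900;  q ← (1−ω)·1.0000 + ω·1.4900 = 1.3430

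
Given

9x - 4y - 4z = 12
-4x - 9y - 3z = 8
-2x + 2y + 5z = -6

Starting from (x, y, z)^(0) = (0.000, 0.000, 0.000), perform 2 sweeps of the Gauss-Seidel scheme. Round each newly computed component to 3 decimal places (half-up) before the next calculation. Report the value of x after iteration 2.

Iteration 1:
  x = (12 - (-4)·0.000 - (-4)·0.000) / (9) = 1.333
  y = (8 - (-4)·1.333 - (-3)·0.000) / (-9) = -1.481
  z = (-6 - (-2)·1.333 - (2)·-1.481) / (5) = -0.074
Iteration 2:
  x = (12 - (-4)·-1.481 - (-4)·-0.074) / (9) = 0.642
  y = (8 - (-4)·0.642 - (-3)·-0.074) / (-9) = -1.150
  z = (-6 - (-2)·0.642 - (2)·-1.150) / (5) = -0.483

0.642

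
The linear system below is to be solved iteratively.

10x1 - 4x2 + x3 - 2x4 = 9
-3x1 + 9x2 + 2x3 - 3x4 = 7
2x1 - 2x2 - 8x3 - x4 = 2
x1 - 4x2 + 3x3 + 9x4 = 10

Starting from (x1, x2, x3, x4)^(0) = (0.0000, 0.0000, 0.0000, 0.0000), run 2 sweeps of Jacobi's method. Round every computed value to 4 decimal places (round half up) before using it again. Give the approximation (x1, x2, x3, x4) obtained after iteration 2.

Iteration 1:
  x1 = (9 - (-4)·0.0000 - (1)·0.0000 - (-2)·0.0000) / (10) = 0.9000
  x2 = (7 - (-3)·0.0000 - (2)·0.0000 - (-3)·0.0000) / (9) = 0.7778
  x3 = (2 - (2)·0.0000 - (-2)·0.0000 - (-1)·0.0000) / (-8) = -0.2500
  x4 = (10 - (1)·0.0000 - (-4)·0.0000 - (3)·0.0000) / (9) = 1.1111
Iteration 2:
  x1 = (9 - (-4)·0.7778 - (1)·-0.2500 - (-2)·1.1111) / (10) = 1.4583
  x2 = (7 - (-3)·0.9000 - (2)·-0.2500 - (-3)·1.1111) / (9) = 1.5037
  x3 = (2 - (2)·0.9000 - (-2)·0.7778 - (-1)·1.1111) / (-8) = -0.3583
  x4 = (10 - (1)·0.9000 - (-4)·0.7778 - (3)·-0.2500) / (9) = 1.4401

(1.4583, 1.5037, -0.3583, 1.4401)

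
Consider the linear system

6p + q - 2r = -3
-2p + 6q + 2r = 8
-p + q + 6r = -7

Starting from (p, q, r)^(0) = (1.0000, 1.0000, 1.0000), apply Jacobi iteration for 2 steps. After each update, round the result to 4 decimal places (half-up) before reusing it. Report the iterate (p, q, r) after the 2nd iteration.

(-1.1111, 1.6111, -1.4444)

Iteration 1:
  p = (-3 - (1)·1.0000 - (-2)·1.0000) / (6) = -0.3333
  q = (8 - (-2)·1.0000 - (2)·1.0000) / (6) = 1.3333
  r = (-7 - (-1)·1.0000 - (1)·1.0000) / (6) = -1.1667
Iteration 2:
  p = (-3 - (1)·1.3333 - (-2)·-1.1667) / (6) = -1.1111
  q = (8 - (-2)·-0.3333 - (2)·-1.1667) / (6) = 1.6111
  r = (-7 - (-1)·-0.3333 - (1)·1.3333) / (6) = -1.4444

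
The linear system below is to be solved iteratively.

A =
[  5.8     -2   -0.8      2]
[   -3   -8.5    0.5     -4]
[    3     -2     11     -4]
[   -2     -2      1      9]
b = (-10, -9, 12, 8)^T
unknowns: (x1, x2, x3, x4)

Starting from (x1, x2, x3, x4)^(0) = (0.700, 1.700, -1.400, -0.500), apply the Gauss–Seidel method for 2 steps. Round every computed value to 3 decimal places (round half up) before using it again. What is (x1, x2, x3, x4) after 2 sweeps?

(-1.239, 1.198, 1.946, 0.664)

Iteration 1:
  x1 = (-10 - (-2)·1.700 - (-0.8)·-1.400 - (2)·-0.500) / (5.8) = -1.159
  x2 = (-9 - (-3)·-1.159 - (0.5)·-1.400 - (-4)·-0.500) / (-8.5) = 1.621
  x3 = (12 - (3)·-1.159 - (-2)·1.621 - (-4)·-0.500) / (11) = 1.520
  x4 = (8 - (-2)·-1.159 - (-2)·1.621 - (1)·1.520) / (9) = 0.823
Iteration 2:
  x1 = (-10 - (-2)·1.621 - (-0.8)·1.520 - (2)·0.823) / (5.8) = -1.239
  x2 = (-9 - (-3)·-1.239 - (0.5)·1.520 - (-4)·0.823) / (-8.5) = 1.198
  x3 = (12 - (3)·-1.239 - (-2)·1.198 - (-4)·0.823) / (11) = 1.946
  x4 = (8 - (-2)·-1.239 - (-2)·1.198 - (1)·1.946) / (9) = 0.664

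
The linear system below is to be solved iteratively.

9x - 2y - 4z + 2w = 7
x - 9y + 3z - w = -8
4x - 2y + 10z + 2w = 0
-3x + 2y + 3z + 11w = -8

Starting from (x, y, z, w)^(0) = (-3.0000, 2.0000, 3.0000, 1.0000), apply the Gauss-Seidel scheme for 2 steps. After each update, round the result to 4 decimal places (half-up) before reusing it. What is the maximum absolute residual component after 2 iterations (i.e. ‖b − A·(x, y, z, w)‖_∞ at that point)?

Iteration 1:
  x = (7 - (-2)·2.0000 - (-4)·3.0000 - (2)·1.0000) / (9) = 2.3333
  y = (-8 - (1)·2.3333 - (3)·3.0000 - (-1)·1.0000) / (-9) = 2.0370
  z = (0 - (4)·2.3333 - (-2)·2.0370 - (2)·1.0000) / (10) = -0.7259
  w = (-8 - (-3)·2.3333 - (2)·2.0370 - (3)·-0.7259) / (11) = -0.2633
Iteration 2:
  x = (7 - (-2)·2.0370 - (-4)·-0.7259 - (2)·-0.2633) / (9) = 0.9663
  y = (-8 - (1)·0.9663 - (3)·-0.7259 - (-1)·-0.2633) / (-9) = 0.7835
  z = (0 - (4)·0.9663 - (-2)·0.7835 - (2)·-0.2633) / (10) = -0.1772
  w = (-8 - (-3)·0.9663 - (2)·0.7835 - (3)·-0.1772) / (11) = -0.5579
Residual b − A·x = (0.2773, -1.9411, 0.5896, 0.0004); ∞-norm = 1.9411

1.9411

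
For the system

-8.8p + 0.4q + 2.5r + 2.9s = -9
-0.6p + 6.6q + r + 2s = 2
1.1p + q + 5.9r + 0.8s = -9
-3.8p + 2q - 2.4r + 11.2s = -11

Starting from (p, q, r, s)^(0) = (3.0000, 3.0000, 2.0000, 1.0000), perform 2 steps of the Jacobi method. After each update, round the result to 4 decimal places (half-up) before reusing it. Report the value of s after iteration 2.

Iteration 1:
  p = (-9 - (0.4)·3.0000 - (2.5)·2.0000 - (2.9)·1.0000) / (-8.8) = 2.0568
  q = (2 - (-0.6)·3.0000 - (1)·2.0000 - (2)·1.0000) / (6.6) = -0.0303
  r = (-9 - (1.1)·3.0000 - (1)·3.0000 - (0.8)·1.0000) / (5.9) = -2.7288
  s = (-11 - (-3.8)·3.0000 - (2)·3.0000 - (-2.4)·2.0000) / (11.2) = -0.0714
Iteration 2:
  p = (-9 - (0.4)·-0.0303 - (2.5)·-2.7288 - (2.9)·-0.0714) / (-8.8) = 0.2226
  q = (2 - (-0.6)·2.0568 - (1)·-2.7288 - (2)·-0.0714) / (6.6) = 0.9251
  r = (-9 - (1.1)·2.0568 - (1)·-0.0303 - (0.8)·-0.0714) / (5.9) = -1.8941
  s = (-11 - (-3.8)·2.0568 - (2)·-0.0303 - (-2.4)·-2.7288) / (11.2) = -0.8636

-0.8636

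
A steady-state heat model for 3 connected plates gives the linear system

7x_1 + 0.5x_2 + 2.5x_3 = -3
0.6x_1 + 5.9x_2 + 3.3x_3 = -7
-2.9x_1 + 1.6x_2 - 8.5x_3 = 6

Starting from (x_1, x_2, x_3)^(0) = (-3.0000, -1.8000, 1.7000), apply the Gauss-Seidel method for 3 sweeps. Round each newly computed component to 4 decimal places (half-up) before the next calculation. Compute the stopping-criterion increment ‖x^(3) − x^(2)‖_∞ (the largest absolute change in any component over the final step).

Iteration 1:
  x_1 = (-3 - (0.5)·-1.8000 - (2.5)·1.7000) / (7) = -0.9071
  x_2 = (-7 - (0.6)·-0.9071 - (3.3)·1.7000) / (5.9) = -2.0450
  x_3 = (6 - (-2.9)·-0.9071 - (1.6)·-2.0450) / (-8.5) = -0.7813
Iteration 2:
  x_1 = (-3 - (0.5)·-2.0450 - (2.5)·-0.7813) / (7) = -0.0035
  x_2 = (-7 - (0.6)·-0.0035 - (3.3)·-0.7813) / (5.9) = -0.7491
  x_3 = (6 - (-2.9)·-0.0035 - (1.6)·-0.7491) / (-8.5) = -0.8457
Iteration 3:
  x_1 = (-3 - (0.5)·-0.7491 - (2.5)·-0.8457) / (7) = -0.0730
  x_2 = (-7 - (0.6)·-0.0730 - (3.3)·-0.8457) / (5.9) = -0.7060
  x_3 = (6 - (-2.9)·-0.0730 - (1.6)·-0.7060) / (-8.5) = -0.8139
Change: (-0.0695, 0.0431, 0.0318) → max |·| = 0.0695

0.0695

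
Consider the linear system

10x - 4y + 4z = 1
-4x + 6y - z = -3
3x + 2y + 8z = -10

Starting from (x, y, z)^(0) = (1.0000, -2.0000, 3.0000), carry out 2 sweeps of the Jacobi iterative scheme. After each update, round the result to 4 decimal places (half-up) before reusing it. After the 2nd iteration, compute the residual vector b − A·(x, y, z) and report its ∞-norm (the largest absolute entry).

12.1670

Iteration 1:
  x = (1 - (-4)·-2.0000 - (4)·3.0000) / (10) = -1.9000
  y = (-3 - (-4)·1.0000 - (-1)·3.0000) / (6) = 0.6667
  z = (-10 - (3)·1.0000 - (2)·-2.0000) / (8) = -1.1250
Iteration 2:
  x = (1 - (-4)·0.6667 - (4)·-1.1250) / (10) = 0.8167
  y = (-3 - (-4)·-1.9000 - (-1)·-1.1250) / (6) = -1.9542
  z = (-10 - (3)·-1.9000 - (2)·0.6667) / (8) = -0.7042
Residual b − A·x = (-12.1670, 11.2878, -2.9081); ∞-norm = 12.1670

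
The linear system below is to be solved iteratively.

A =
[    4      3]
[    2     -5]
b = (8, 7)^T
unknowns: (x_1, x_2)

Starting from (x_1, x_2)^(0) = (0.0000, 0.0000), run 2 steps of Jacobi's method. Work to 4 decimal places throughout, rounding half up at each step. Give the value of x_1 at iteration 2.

Iteration 1:
  x_1 = (8 - (3)·0.0000) / (4) = 2.0000
  x_2 = (7 - (2)·0.0000) / (-5) = -1.4000
Iteration 2:
  x_1 = (8 - (3)·-1.4000) / (4) = 3.0500
  x_2 = (7 - (2)·2.0000) / (-5) = -0.6000

3.0500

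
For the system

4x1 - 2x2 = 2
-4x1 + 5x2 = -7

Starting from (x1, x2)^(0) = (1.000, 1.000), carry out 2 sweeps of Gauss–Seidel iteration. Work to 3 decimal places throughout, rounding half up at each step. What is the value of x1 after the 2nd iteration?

0.200

Iteration 1:
  x1 = (2 - (-2)·1.000) / (4) = 1.000
  x2 = (-7 - (-4)·1.000) / (5) = -0.600
Iteration 2:
  x1 = (2 - (-2)·-0.600) / (4) = 0.200
  x2 = (-7 - (-4)·0.200) / (5) = -1.240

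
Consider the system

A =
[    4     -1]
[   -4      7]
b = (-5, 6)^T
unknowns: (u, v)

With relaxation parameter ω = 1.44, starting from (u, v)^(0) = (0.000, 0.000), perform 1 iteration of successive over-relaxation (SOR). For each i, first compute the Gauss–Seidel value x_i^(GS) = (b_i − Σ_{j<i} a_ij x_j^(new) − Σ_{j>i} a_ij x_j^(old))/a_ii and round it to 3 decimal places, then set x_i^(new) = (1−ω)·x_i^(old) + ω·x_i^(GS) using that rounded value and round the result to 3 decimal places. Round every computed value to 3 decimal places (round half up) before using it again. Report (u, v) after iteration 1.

Iteration 1:
  u: GS value = (-5 - (-1)·0.000) / (4) = -1.250;  u ← (1−ω)·0.000 + ω·-1.250 = -1.800
  v: GS value = (6 - (-4)·-1.800) / (7) = -0.171;  v ← (1−ω)·0.000 + ω·-0.171 = -0.246

(-1.800, -0.246)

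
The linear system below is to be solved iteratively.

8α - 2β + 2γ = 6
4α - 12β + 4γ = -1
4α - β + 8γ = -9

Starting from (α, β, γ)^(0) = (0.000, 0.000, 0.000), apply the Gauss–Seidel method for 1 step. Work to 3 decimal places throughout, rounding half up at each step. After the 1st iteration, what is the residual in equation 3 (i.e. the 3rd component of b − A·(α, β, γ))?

Iteration 1:
  α = (6 - (-2)·0.000 - (2)·0.000) / (8) = 0.750
  β = (-1 - (4)·0.750 - (4)·0.000) / (-12) = 0.333
  γ = (-9 - (4)·0.750 - (-1)·0.333) / (8) = -1.458
Residual b − A·x = (3.582, 5.828, -0.003)

-0.003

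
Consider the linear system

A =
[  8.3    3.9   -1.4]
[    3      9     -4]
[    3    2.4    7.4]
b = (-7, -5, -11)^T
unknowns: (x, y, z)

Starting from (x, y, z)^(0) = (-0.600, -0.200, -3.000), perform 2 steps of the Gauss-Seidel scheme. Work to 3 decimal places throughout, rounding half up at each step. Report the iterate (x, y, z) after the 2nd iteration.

(-0.237, -0.699, -1.164)

Iteration 1:
  x = (-7 - (3.9)·-0.200 - (-1.4)·-3.000) / (8.3) = -1.255
  y = (-5 - (3)·-1.255 - (-4)·-3.000) / (9) = -1.471
  z = (-11 - (3)·-1.255 - (2.4)·-1.471) / (7.4) = -0.501
Iteration 2:
  x = (-7 - (3.9)·-1.471 - (-1.4)·-0.501) / (8.3) = -0.237
  y = (-5 - (3)·-0.237 - (-4)·-0.501) / (9) = -0.699
  z = (-11 - (3)·-0.237 - (2.4)·-0.699) / (7.4) = -1.164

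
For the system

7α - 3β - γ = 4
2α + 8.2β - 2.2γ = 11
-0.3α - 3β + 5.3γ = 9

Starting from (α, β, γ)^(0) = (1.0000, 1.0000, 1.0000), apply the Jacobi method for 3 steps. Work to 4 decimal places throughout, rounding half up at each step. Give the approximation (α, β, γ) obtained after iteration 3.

Iteration 1:
  α = (4 - (-3)·1.0000 - (-1)·1.0000) / (7) = 1.1429
  β = (11 - (2)·1.0000 - (-2.2)·1.0000) / (8.2) = 1.3659
  γ = (9 - (-0.3)·1.0000 - (-3)·1.0000) / (5.3) = 2.3208
Iteration 2:
  α = (4 - (-3)·1.3659 - (-1)·2.3208) / (7) = 1.4884
  β = (11 - (2)·1.1429 - (-2.2)·2.3208) / (8.2) = 1.6854
  γ = (9 - (-0.3)·1.1429 - (-3)·1.3659) / (5.3) = 2.5360
Iteration 3:
  α = (4 - (-3)·1.6854 - (-1)·2.5360) / (7) = 1.6560
  β = (11 - (2)·1.4884 - (-2.2)·2.5360) / (8.2) = 1.6588
  γ = (9 - (-0.3)·1.4884 - (-3)·1.6854) / (5.3) = 2.7364

(1.6560, 1.6588, 2.7364)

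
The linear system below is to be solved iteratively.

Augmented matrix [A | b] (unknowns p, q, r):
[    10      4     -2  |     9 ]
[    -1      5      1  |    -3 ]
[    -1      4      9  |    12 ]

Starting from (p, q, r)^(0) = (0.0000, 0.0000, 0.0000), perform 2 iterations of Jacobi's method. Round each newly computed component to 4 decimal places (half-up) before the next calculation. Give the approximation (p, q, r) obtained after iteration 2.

(1.4067, -0.6867, 1.7000)

Iteration 1:
  p = (9 - (4)·0.0000 - (-2)·0.0000) / (10) = 0.9000
  q = (-3 - (-1)·0.0000 - (1)·0.0000) / (5) = -0.6000
  r = (12 - (-1)·0.0000 - (4)·0.0000) / (9) = 1.3333
Iteration 2:
  p = (9 - (4)·-0.6000 - (-2)·1.3333) / (10) = 1.4067
  q = (-3 - (-1)·0.9000 - (1)·1.3333) / (5) = -0.6867
  r = (12 - (-1)·0.9000 - (4)·-0.6000) / (9) = 1.7000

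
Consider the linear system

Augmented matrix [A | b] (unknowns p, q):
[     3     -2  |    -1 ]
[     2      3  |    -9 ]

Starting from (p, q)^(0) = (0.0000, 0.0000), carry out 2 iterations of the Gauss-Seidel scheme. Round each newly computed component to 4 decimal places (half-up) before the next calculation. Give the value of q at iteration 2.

Iteration 1:
  p = (-1 - (-2)·0.0000) / (3) = -0.3333
  q = (-9 - (2)·-0.3333) / (3) = -2.7778
Iteration 2:
  p = (-1 - (-2)·-2.7778) / (3) = -2.1852
  q = (-9 - (2)·-2.1852) / (3) = -1.5432

-1.5432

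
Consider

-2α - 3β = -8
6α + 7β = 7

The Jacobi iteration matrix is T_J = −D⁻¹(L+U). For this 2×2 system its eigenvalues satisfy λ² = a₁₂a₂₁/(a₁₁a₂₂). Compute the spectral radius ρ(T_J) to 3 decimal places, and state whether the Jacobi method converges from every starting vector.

1.134

a₁₂a₂₁/(a₁₁a₂₂) = (-3)·(6) / ((-2)·(7)) = 1.285714
ρ = √|1.285714| = √1.285714 = 1.134
ρ > 1, so Jacobi diverges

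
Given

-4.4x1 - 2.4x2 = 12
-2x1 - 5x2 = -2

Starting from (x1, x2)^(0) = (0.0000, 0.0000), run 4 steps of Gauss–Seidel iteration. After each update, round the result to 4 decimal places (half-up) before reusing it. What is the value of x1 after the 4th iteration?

-3.7567

Iteration 1:
  x1 = (12 - (-2.4)·0.0000) / (-4.4) = -2.7273
  x2 = (-2 - (-2)·-2.7273) / (-5) = 1.4909
Iteration 2:
  x1 = (12 - (-2.4)·1.4909) / (-4.4) = -3.5405
  x2 = (-2 - (-2)·-3.5405) / (-5) = 1.8162
Iteration 3:
  x1 = (12 - (-2.4)·1.8162) / (-4.4) = -3.7179
  x2 = (-2 - (-2)·-3.7179) / (-5) = 1.8872
Iteration 4:
  x1 = (12 - (-2.4)·1.8872) / (-4.4) = -3.7567
  x2 = (-2 - (-2)·-3.7567) / (-5) = 1.9027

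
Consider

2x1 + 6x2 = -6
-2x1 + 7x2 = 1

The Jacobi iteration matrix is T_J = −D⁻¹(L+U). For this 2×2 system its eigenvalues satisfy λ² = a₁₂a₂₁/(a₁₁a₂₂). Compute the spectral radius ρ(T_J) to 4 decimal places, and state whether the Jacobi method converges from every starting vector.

0.9258

a₁₂a₂₁/(a₁₁a₂₂) = (6)·(-2) / ((2)·(7)) = -0.857143
ρ = √|-0.857143| = √0.857143 = 0.9258
ρ < 1, so Jacobi converges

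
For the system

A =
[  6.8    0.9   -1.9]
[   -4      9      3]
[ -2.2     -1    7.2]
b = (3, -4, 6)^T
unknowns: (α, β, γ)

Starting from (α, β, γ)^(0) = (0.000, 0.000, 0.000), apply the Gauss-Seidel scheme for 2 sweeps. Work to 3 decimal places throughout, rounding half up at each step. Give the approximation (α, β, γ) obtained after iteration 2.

(0.735, -0.429, 0.998)

Iteration 1:
  α = (3 - (0.9)·0.000 - (-1.9)·0.000) / (6.8) = 0.441
  β = (-4 - (-4)·0.441 - (3)·0.000) / (9) = -0.248
  γ = (6 - (-2.2)·0.441 - (-1)·-0.248) / (7.2) = 0.934
Iteration 2:
  α = (3 - (0.9)·-0.248 - (-1.9)·0.934) / (6.8) = 0.735
  β = (-4 - (-4)·0.735 - (3)·0.934) / (9) = -0.429
  γ = (6 - (-2.2)·0.735 - (-1)·-0.429) / (7.2) = 0.998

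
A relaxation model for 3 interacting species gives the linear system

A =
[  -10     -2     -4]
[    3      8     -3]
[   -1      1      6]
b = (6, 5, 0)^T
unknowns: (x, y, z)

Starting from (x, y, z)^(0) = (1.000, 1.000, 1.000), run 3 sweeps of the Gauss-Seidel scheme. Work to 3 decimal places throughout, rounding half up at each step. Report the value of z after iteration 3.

Iteration 1:
  x = (6 - (-2)·1.000 - (-4)·1.000) / (-10) = -1.200
  y = (5 - (3)·-1.200 - (-3)·1.000) / (8) = 1.450
  z = (0 - (-1)·-1.200 - (1)·1.450) / (6) = -0.442
Iteration 2:
  x = (6 - (-2)·1.450 - (-4)·-0.442) / (-10) = -0.713
  y = (5 - (3)·-0.713 - (-3)·-0.442) / (8) = 0.727
  z = (0 - (-1)·-0.713 - (1)·0.727) / (6) = -0.240
Iteration 3:
  x = (6 - (-2)·0.727 - (-4)·-0.240) / (-10) = -0.649
  y = (5 - (3)·-0.649 - (-3)·-0.240) / (8) = 0.778
  z = (0 - (-1)·-0.649 - (1)·0.778) / (6) = -0.238

-0.238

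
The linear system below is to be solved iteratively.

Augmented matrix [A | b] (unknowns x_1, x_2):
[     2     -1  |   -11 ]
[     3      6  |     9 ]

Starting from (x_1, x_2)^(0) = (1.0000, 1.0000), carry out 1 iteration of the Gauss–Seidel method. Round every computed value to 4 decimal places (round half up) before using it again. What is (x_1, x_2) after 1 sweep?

(-5.0000, 4.0000)

Iteration 1:
  x_1 = (-11 - (-1)·1.0000) / (2) = -5.0000
  x_2 = (9 - (3)·-5.0000) / (6) = 4.0000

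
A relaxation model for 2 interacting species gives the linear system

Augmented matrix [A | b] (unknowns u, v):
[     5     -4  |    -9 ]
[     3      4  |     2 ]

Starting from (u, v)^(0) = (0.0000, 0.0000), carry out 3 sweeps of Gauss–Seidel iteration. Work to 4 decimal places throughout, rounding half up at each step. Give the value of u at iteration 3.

Iteration 1:
  u = (-9 - (-4)·0.0000) / (5) = -1.8000
  v = (2 - (3)·-1.8000) / (4) = 1.8500
Iteration 2:
  u = (-9 - (-4)·1.8500) / (5) = -0.3200
  v = (2 - (3)·-0.3200) / (4) = 0.7400
Iteration 3:
  u = (-9 - (-4)·0.7400) / (5) = -1.2080
  v = (2 - (3)·-1.2080) / (4) = 1.4060

-1.2080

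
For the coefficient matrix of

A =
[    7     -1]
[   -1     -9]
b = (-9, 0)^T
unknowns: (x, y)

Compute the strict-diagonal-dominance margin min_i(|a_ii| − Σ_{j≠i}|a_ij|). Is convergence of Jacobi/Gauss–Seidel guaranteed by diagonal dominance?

6

row 1: |7| − (1) = 6
row 2: |-9| − (1) = 8
minimum over rows = 6 → strictly diagonally dominant (convergence guaranteed)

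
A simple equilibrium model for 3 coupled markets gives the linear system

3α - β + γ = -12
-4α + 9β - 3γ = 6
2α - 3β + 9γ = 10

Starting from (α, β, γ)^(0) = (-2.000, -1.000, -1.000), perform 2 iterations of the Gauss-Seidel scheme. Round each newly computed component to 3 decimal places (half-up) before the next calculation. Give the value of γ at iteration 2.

1.872

Iteration 1:
  α = (-12 - (-1)·-1.000 - (1)·-1.000) / (3) = -4.000
  β = (6 - (-4)·-4.000 - (-3)·-1.000) / (9) = -1.444
  γ = (10 - (2)·-4.000 - (-3)·-1.444) / (9) = 1.519
Iteration 2:
  α = (-12 - (-1)·-1.444 - (1)·1.519) / (3) = -4.988
  β = (6 - (-4)·-4.988 - (-3)·1.519) / (9) = -1.044
  γ = (10 - (2)·-4.988 - (-3)·-1.044) / (9) = 1.872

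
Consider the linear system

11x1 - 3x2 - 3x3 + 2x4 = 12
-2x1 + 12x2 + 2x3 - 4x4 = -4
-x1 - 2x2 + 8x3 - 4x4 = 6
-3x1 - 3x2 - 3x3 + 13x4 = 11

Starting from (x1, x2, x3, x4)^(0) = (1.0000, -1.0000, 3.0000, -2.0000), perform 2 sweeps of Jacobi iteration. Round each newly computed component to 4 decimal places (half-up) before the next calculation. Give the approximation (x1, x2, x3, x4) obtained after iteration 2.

(0.3453, 0.5753, 1.4359, 0.9135)

Iteration 1:
  x1 = (12 - (-3)·-1.0000 - (-3)·3.0000 - (2)·-2.0000) / (11) = 2.0000
  x2 = (-4 - (-2)·1.0000 - (2)·3.0000 - (-4)·-2.0000) / (12) = -1.3333
  x3 = (6 - (-1)·1.0000 - (-2)·-1.0000 - (-4)·-2.0000) / (8) = -0.3750
  x4 = (11 - (-3)·1.0000 - (-3)·-1.0000 - (-3)·3.0000) / (13) = 1.5385
Iteration 2:
  x1 = (12 - (-3)·-1.3333 - (-3)·-0.3750 - (2)·1.5385) / (11) = 0.3453
  x2 = (-4 - (-2)·2.0000 - (2)·-0.3750 - (-4)·1.5385) / (12) = 0.5753
  x3 = (6 - (-1)·2.0000 - (-2)·-1.3333 - (-4)·1.5385) / (8) = 1.4359
  x4 = (11 - (-3)·2.0000 - (-3)·-1.3333 - (-3)·-0.3750) / (13) = 0.9135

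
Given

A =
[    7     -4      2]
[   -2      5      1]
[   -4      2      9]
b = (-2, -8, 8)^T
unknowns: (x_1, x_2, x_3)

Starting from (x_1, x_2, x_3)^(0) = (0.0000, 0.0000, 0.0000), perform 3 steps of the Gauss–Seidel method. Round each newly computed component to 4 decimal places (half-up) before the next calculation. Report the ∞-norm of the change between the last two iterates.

0.3109

Iteration 1:
  x_1 = (-2 - (-4)·0.0000 - (2)·0.0000) / (7) = -0.2857
  x_2 = (-8 - (-2)·-0.2857 - (1)·0.0000) / (5) = -1.7143
  x_3 = (8 - (-4)·-0.2857 - (2)·-1.7143) / (9) = 1.1429
Iteration 2:
  x_1 = (-2 - (-4)·-1.7143 - (2)·1.1429) / (7) = -1.5919
  x_2 = (-8 - (-2)·-1.5919 - (1)·1.1429) / (5) = -2.4653
  x_3 = (8 - (-4)·-1.5919 - (2)·-2.4653) / (9) = 0.7292
Iteration 3:
  x_1 = (-2 - (-4)·-2.4653 - (2)·0.7292) / (7) = -1.9028
  x_2 = (-8 - (-2)·-1.9028 - (1)·0.7292) / (5) = -2.5070
  x_3 = (8 - (-4)·-1.9028 - (2)·-2.5070) / (9) = 0.6003
Change: (-0.3109, -0.0417, -0.1289) → max |·| = 0.3109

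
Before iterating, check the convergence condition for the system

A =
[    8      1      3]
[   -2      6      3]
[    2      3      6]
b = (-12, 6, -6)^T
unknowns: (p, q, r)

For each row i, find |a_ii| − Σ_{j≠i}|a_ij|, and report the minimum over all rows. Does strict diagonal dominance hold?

row 1: |8| − (1+3) = 4
row 2: |6| − (2+3) = 1
row 3: |6| − (2+3) = 1
minimum over rows = 1 → strictly diagonally dominant (convergence guaranteed)

1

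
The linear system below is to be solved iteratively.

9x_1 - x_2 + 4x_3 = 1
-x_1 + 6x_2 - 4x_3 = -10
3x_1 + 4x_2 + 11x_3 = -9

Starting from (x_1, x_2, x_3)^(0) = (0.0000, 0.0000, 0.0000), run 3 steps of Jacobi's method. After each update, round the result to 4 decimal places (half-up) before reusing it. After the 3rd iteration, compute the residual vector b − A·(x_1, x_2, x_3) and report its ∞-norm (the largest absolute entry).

0.7108

Iteration 1:
  x_1 = (1 - (-1)·0.0000 - (4)·0.0000) / (9) = 0.1111
  x_2 = (-10 - (-1)·0.0000 - (-4)·0.0000) / (6) = -1.6667
  x_3 = (-9 - (3)·0.0000 - (4)·0.0000) / (11) = -0.8182
Iteration 2:
  x_1 = (1 - (-1)·-1.6667 - (4)·-0.8182) / (9) = 0.2896
  x_2 = (-10 - (-1)·0.1111 - (-4)·-0.8182) / (6) = -2.1936
  x_3 = (-9 - (3)·0.1111 - (4)·-1.6667) / (11) = -0.2424
Iteration 3:
  x_1 = (1 - (-1)·-2.1936 - (4)·-0.2424) / (9) = -0.0249
  x_2 = (-10 - (-1)·0.2896 - (-4)·-0.2424) / (6) = -1.7800
  x_3 = (-9 - (3)·0.2896 - (4)·-2.1936) / (11) = -0.0995
Residual b − A·x = (-0.1579, 0.2571, -0.7108); ∞-norm = 0.7108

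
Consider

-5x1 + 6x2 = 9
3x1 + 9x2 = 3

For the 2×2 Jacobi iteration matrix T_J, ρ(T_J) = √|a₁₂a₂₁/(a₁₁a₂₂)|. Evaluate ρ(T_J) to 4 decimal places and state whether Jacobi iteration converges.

a₁₂a₂₁/(a₁₁a₂₂) = (6)·(3) / ((-5)·(9)) = -0.400000
ρ = √|-0.400000| = √0.400000 = 0.6325
ρ < 1, so Jacobi converges

0.6325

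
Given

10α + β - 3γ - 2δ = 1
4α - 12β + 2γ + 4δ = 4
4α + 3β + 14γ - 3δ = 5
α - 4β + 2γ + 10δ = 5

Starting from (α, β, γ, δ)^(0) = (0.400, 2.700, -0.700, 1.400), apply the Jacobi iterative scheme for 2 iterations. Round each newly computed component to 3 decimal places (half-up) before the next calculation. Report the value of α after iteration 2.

Iteration 1:
  α = (1 - (1)·2.700 - (-3)·-0.700 - (-2)·1.400) / (10) = -0.100
  β = (4 - (4)·0.400 - (2)·-0.700 - (4)·1.400) / (-12) = 0.150
  γ = (5 - (4)·0.400 - (3)·2.700 - (-3)·1.400) / (14) = -0.036
  δ = (5 - (1)·0.400 - (-4)·2.700 - (2)·-0.700) / (10) = 1.680
Iteration 2:
  α = (1 - (1)·0.150 - (-3)·-0.036 - (-2)·1.680) / (10) = 0.410
  β = (4 - (4)·-0.100 - (2)·-0.036 - (4)·1.680) / (-12) = 0.187
  γ = (5 - (4)·-0.100 - (3)·0.150 - (-3)·1.680) / (14) = 0.714
  δ = (5 - (1)·-0.100 - (-4)·0.150 - (2)·-0.036) / (10) = 0.577

0.410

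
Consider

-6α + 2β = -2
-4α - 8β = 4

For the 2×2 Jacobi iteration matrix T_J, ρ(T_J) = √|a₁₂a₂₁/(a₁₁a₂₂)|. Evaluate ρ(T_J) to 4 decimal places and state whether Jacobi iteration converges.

a₁₂a₂₁/(a₁₁a₂₂) = (2)·(-4) / ((-6)·(-8)) = -0.166667
ρ = √|-0.166667| = √0.166667 = 0.4082
ρ < 1, so Jacobi converges

0.4082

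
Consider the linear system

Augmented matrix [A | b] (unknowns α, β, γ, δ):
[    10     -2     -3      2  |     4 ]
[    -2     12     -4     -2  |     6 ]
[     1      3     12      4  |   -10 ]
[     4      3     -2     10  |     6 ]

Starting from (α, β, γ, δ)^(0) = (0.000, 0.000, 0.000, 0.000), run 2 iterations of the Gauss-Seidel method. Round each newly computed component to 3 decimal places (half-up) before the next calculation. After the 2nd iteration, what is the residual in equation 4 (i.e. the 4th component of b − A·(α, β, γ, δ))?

Iteration 1:
  α = (4 - (-2)·0.000 - (-3)·0.000 - (2)·0.000) / (10) = 0.400
  β = (6 - (-2)·0.400 - (-4)·0.000 - (-2)·0.000) / (12) = 0.567
  γ = (-10 - (1)·0.400 - (3)·0.567 - (4)·0.000) / (12) = -1.008
  δ = (6 - (4)·0.400 - (3)·0.567 - (-2)·-1.008) / (10) = 0.068
Iteration 2:
  α = (4 - (-2)·0.567 - (-3)·-1.008 - (2)·0.068) / (10) = 0.197
  β = (6 - (-2)·0.197 - (-4)·-1.008 - (-2)·0.068) / (12) = 0.208
  γ = (-10 - (1)·0.197 - (3)·0.208 - (4)·0.068) / (12) = -0.924
  δ = (6 - (4)·0.197 - (3)·0.208 - (-2)·-0.924) / (10) = 0.274
Residual b − A·x = (-0.874, 0.750, -0.829, 0.000)

0.000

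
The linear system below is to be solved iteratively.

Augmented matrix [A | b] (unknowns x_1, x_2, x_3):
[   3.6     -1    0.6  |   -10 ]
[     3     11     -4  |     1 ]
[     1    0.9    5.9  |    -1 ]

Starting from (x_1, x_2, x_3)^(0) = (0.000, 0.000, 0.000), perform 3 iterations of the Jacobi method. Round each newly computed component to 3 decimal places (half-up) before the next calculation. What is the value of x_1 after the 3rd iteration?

-2.607

Iteration 1:
  x_1 = (-10 - (-1)·0.000 - (0.6)·0.000) / (3.6) = -2.778
  x_2 = (1 - (3)·0.000 - (-4)·0.000) / (11) = 0.091
  x_3 = (-1 - (1)·0.000 - (0.9)·0.000) / (5.9) = -0.169
Iteration 2:
  x_1 = (-10 - (-1)·0.091 - (0.6)·-0.169) / (3.6) = -2.724
  x_2 = (1 - (3)·-2.778 - (-4)·-0.169) / (11) = 0.787
  x_3 = (-1 - (1)·-2.778 - (0.9)·0.091) / (5.9) = 0.287
Iteration 3:
  x_1 = (-10 - (-1)·0.787 - (0.6)·0.287) / (3.6) = -2.607
  x_2 = (1 - (3)·-2.724 - (-4)·0.287) / (11) = 0.938
  x_3 = (-1 - (1)·-2.724 - (0.9)·0.787) / (5.9) = 0.172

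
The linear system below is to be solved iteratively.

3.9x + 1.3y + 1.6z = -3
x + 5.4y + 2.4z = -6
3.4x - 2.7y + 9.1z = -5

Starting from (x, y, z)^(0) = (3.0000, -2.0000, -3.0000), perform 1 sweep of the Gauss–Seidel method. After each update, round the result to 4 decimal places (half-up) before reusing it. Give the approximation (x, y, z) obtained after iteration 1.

Iteration 1:
  x = (-3 - (1.3)·-2.0000 - (1.6)·-3.0000) / (3.9) = 1.1282
  y = (-6 - (1)·1.1282 - (2.4)·-3.0000) / (5.4) = 0.0133
  z = (-5 - (3.4)·1.1282 - (-2.7)·0.0133) / (9.1) = -0.9670

(1.1282, 0.0133, -0.9670)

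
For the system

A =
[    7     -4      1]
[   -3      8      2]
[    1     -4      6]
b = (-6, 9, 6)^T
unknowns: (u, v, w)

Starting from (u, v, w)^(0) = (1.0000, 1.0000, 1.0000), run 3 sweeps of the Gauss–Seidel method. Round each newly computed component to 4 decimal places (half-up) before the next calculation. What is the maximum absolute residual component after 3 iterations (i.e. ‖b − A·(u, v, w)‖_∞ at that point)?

Iteration 1:
  u = (-6 - (-4)·1.0000 - (1)·1.0000) / (7) = -0.4286
  v = (9 - (-3)·-0.4286 - (2)·1.0000) / (8) = 0.7143
  w = (6 - (1)·-0.4286 - (-4)·0.7143) / (6) = 1.5476
Iteration 2:
  u = (-6 - (-4)·0.7143 - (1)·1.5476) / (7) = -0.6701
  v = (9 - (-3)·-0.6701 - (2)·1.5476) / (8) = 0.4868
  w = (6 - (1)·-0.6701 - (-4)·0.4868) / (6) = 1.4362
Iteration 3:
  u = (-6 - (-4)·0.4868 - (1)·1.4362) / (7) = -0.7841
  v = (9 - (-3)·-0.7841 - (2)·1.4362) / (8) = 0.4719
  w = (6 - (1)·-0.7841 - (-4)·0.4719) / (6) = 1.4453
Residual b − A·x = (-0.0690, -0.0181, -0.0001); ∞-norm = 0.0690

0.0690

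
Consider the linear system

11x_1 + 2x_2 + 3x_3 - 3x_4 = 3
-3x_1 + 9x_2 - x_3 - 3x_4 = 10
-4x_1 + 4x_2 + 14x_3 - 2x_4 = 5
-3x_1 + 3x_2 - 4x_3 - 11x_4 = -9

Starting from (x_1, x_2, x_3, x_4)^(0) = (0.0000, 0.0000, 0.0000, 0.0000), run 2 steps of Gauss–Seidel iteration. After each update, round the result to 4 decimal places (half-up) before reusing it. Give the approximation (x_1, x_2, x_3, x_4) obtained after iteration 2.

Iteration 1:
  x_1 = (3 - (2)·0.0000 - (3)·0.0000 - (-3)·0.0000) / (11) = 0.2727
  x_2 = (10 - (-3)·0.2727 - (-1)·0.0000 - (-3)·0.0000) / (9) = 1.2020
  x_3 = (5 - (-4)·0.2727 - (4)·1.2020 - (-2)·0.0000) / (14) = 0.0916
  x_4 = (-9 - (-3)·0.2727 - (3)·1.2020 - (-4)·0.0916) / (-11) = 1.0383
Iteration 2:
  x_1 = (3 - (2)·1.2020 - (3)·0.0916 - (-3)·1.0383) / (11) = 0.3124
  x_2 = (10 - (-3)·0.3124 - (-1)·0.0916 - (-3)·1.0383) / (9) = 1.5715
  x_3 = (5 - (-4)·0.3124 - (4)·1.5715 - (-2)·1.0383) / (14) = 0.1457
  x_4 = (-9 - (-3)·0.3124 - (3)·1.5715 - (-4)·0.1457) / (-11) = 1.1086

(0.3124, 1.5715, 0.1457, 1.1086)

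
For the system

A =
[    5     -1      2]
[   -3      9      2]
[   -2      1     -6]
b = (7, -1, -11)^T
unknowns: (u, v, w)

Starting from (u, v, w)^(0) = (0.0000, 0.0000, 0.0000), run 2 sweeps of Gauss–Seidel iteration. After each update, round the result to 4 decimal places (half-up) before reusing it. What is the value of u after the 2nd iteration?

Iteration 1:
  u = (7 - (-1)·0.0000 - (2)·0.0000) / (5) = 1.4000
  v = (-1 - (-3)·1.4000 - (2)·0.0000) / (9) = 0.3556
  w = (-11 - (-2)·1.4000 - (1)·0.3556) / (-6) = 1.4259
Iteration 2:
  u = (7 - (-1)·0.3556 - (2)·1.4259) / (5) = 0.9008
  v = (-1 - (-3)·0.9008 - (2)·1.4259) / (9) = -0.1277
  w = (-11 - (-2)·0.9008 - (1)·-0.1277) / (-6) = 1.5118

0.9008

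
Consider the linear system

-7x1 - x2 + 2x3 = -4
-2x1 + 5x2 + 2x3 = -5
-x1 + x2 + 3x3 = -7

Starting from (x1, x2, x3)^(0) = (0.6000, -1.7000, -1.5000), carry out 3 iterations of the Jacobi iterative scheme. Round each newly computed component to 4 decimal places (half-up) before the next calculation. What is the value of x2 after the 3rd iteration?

-0.0808

Iteration 1:
  x1 = (-4 - (-1)·-1.7000 - (2)·-1.5000) / (-7) = 0.3857
  x2 = (-5 - (-2)·0.6000 - (2)·-1.5000) / (5) = -0.1600
  x3 = (-7 - (-1)·0.6000 - (1)·-1.7000) / (3) = -1.5667
Iteration 2:
  x1 = (-4 - (-1)·-0.1600 - (2)·-1.5667) / (-7) = 0.1467
  x2 = (-5 - (-2)·0.3857 - (2)·-1.5667) / (5) = -0.2190
  x3 = (-7 - (-1)·0.3857 - (1)·-0.1600) / (3) = -2.1514
Iteration 3:
  x1 = (-4 - (-1)·-0.2190 - (2)·-2.1514) / (-7) = -0.0120
  x2 = (-5 - (-2)·0.1467 - (2)·-2.1514) / (5) = -0.0808
  x3 = (-7 - (-1)·0.1467 - (1)·-0.2190) / (3) = -2.2114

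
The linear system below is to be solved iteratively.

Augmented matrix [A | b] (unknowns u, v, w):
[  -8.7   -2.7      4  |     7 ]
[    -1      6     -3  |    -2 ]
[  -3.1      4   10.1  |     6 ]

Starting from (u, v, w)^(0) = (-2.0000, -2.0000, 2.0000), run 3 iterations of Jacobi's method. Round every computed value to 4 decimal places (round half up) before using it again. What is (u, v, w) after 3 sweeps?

Iteration 1:
  u = (7 - (-2.7)·-2.0000 - (4)·2.0000) / (-8.7) = 0.7356
  v = (-2 - (-1)·-2.0000 - (-3)·2.0000) / (6) = 0.3333
  w = (6 - (-3.1)·-2.0000 - (4)·-2.0000) / (10.1) = 0.7723
Iteration 2:
  u = (7 - (-2.7)·0.3333 - (4)·0.7723) / (-8.7) = -0.5530
  v = (-2 - (-1)·0.7356 - (-3)·0.7723) / (6) = 0.1754
  w = (6 - (-3.1)·0.7356 - (4)·0.3333) / (10.1) = 0.6878
Iteration 3:
  u = (7 - (-2.7)·0.1754 - (4)·0.6878) / (-8.7) = -0.5428
  v = (-2 - (-1)·-0.5530 - (-3)·0.6878) / (6) = -0.0816
  w = (6 - (-3.1)·-0.5530 - (4)·0.1754) / (10.1) = 0.3549

(-0.5428, -0.0816, 0.3549)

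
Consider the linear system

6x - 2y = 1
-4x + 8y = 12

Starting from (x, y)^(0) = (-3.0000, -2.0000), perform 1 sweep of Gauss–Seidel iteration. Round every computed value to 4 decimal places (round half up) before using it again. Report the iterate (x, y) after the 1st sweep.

(-0.5000, 1.2500)

Iteration 1:
  x = (1 - (-2)·-2.0000) / (6) = -0.5000
  y = (12 - (-4)·-0.5000) / (8) = 1.2500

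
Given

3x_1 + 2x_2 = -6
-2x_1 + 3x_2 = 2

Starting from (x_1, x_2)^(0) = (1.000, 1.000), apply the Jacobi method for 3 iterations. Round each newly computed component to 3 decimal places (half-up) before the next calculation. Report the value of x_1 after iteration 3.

Iteration 1:
  x_1 = (-6 - (2)·1.000) / (3) = -2.667
  x_2 = (2 - (-2)·1.000) / (3) = 1.333
Iteration 2:
  x_1 = (-6 - (2)·1.333) / (3) = -2.889
  x_2 = (2 - (-2)·-2.667) / (3) = -1.111
Iteration 3:
  x_1 = (-6 - (2)·-1.111) / (3) = -1.259
  x_2 = (2 - (-2)·-2.889) / (3) = -1.259

-1.259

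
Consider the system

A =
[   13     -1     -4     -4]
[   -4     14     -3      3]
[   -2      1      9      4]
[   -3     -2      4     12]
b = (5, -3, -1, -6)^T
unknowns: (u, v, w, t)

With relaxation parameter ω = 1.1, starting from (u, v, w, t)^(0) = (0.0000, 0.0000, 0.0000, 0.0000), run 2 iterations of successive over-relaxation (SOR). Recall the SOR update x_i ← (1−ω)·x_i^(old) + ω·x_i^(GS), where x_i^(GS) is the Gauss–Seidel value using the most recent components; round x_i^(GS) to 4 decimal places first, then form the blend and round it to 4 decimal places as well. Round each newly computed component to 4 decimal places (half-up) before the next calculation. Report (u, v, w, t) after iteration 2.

(0.2176, -0.0524, 0.1580, -0.5127)

Iteration 1:
  u: GS value = (5 - (-1)·0.0000 - (-4)·0.0000 - (-4)·0.0000) / (13) = 0.3846;  u ← (1−ω)·0.0000 + ω·0.3846 = 0.4231
  v: GS value = (-3 - (-4)·0.4231 - (-3)·0.0000 - (3)·0.0000) / (14) = -0.0934;  v ← (1−ω)·0.0000 + ω·-0.0934 = -0.1027
  w: GS value = (-1 - (-2)·0.4231 - (1)·-0.1027 - (4)·0.0000) / (9) = -0.0057;  w ← (1−ω)·0.0000 + ω·-0.0057 = -0.0063
  t: GS value = (-6 - (-3)·0.4231 - (-2)·-0.1027 - (4)·-0.0063) / (12) = -0.4092;  t ← (1−ω)·0.0000 + ω·-0.4092 = -0.4501
Iteration 2:
  u: GS value = (5 - (-1)·-0.1027 - (-4)·-0.0063 - (-4)·-0.4501) / (13) = 0.2363;  u ← (1−ω)·0.4231 + ω·0.2363 = 0.2176
  v: GS value = (-3 - (-4)·0.2176 - (-3)·-0.0063 - (3)·-0.4501) / (14) = -0.0570;  v ← (1−ω)·-0.1027 + ω·-0.0570 = -0.0524
  w: GS value = (-1 - (-2)·0.2176 - (1)·-0.0524 - (4)·-0.4501) / (9) = 0.1431;  w ← (1−ω)·-0.0063 + ω·0.1431 = 0.1580
  t: GS value = (-6 - (-3)·0.2176 - (-2)·-0.0524 - (4)·0.1580) / (12) = -0.5070;  t ← (1−ω)·-0.4501 + ω·-0.5070 = -0.5127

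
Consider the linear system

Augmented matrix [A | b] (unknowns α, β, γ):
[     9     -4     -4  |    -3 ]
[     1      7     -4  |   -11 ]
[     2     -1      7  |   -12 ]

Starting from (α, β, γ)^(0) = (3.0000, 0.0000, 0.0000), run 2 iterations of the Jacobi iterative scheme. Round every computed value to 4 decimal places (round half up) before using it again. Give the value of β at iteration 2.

-2.9932

Iteration 1:
  α = (-3 - (-4)·0.0000 - (-4)·0.0000) / (9) = -0.3333
  β = (-11 - (1)·3.0000 - (-4)·0.0000) / (7) = -2.0000
  γ = (-12 - (2)·3.0000 - (-1)·0.0000) / (7) = -2.5714
Iteration 2:
  α = (-3 - (-4)·-2.0000 - (-4)·-2.5714) / (9) = -2.3651
  β = (-11 - (1)·-0.3333 - (-4)·-2.5714) / (7) = -2.9932
  γ = (-12 - (2)·-0.3333 - (-1)·-2.0000) / (7) = -1.9048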